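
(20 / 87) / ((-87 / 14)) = -280 / 7569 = -0.04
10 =10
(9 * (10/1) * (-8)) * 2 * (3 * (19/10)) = -8208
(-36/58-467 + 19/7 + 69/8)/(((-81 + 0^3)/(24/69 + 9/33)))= 116337157/33280632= 3.50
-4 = -4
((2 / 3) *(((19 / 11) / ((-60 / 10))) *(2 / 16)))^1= -19 / 792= -0.02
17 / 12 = 1.42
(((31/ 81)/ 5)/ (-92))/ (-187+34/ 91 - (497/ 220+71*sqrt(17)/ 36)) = 117343323097/ 26590862267942072 - 11027021005*sqrt(17)/ 239317760411478648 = 0.00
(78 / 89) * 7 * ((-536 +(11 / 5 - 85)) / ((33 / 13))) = -7320404 / 4895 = -1495.49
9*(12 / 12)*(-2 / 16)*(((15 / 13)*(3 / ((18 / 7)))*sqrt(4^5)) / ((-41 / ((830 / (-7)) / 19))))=-74700 / 10127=-7.38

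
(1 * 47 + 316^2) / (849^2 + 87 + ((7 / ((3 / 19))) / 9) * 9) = 299709 / 2162797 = 0.14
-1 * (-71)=71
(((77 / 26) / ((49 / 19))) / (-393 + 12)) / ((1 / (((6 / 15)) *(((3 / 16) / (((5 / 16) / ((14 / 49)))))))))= -418 / 2022475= -0.00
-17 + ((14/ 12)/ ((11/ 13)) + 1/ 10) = -2561/ 165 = -15.52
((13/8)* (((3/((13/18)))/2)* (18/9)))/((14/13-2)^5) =-371293/36864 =-10.07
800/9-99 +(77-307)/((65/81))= -34717/117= -296.73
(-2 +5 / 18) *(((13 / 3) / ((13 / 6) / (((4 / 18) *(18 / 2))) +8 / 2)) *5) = -4030 / 549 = -7.34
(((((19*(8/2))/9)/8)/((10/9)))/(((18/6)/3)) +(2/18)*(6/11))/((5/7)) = 4669/3300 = 1.41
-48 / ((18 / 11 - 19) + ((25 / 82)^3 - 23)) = 291122304 / 244635517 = 1.19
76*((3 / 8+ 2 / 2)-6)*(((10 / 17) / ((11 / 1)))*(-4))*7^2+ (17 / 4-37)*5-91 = 3429.42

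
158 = 158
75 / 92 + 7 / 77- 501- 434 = -945303 / 1012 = -934.09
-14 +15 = 1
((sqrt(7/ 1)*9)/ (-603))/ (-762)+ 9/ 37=sqrt(7)/ 51054+ 9/ 37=0.24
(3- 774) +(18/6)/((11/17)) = -8430/11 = -766.36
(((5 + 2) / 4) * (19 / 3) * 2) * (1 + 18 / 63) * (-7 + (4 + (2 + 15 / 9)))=19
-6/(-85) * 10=12/17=0.71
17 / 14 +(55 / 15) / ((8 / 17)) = 1513 / 168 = 9.01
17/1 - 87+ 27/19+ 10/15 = -67.91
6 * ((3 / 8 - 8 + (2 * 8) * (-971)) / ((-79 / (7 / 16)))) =2611329 / 5056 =516.48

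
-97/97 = -1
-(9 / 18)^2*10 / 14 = -5 / 28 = -0.18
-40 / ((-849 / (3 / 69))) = 40 / 19527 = 0.00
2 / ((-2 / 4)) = -4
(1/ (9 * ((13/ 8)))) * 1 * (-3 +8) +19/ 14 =2783/ 1638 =1.70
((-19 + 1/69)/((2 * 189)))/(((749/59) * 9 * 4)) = -38645/351637524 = -0.00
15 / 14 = 1.07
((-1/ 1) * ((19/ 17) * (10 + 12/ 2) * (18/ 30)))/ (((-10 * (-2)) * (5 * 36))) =-19/ 6375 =-0.00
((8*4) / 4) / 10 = 4 / 5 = 0.80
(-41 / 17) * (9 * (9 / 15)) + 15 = 1.98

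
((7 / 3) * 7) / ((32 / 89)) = 4361 / 96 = 45.43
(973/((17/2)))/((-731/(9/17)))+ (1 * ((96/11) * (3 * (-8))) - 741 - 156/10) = -966.14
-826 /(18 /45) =-2065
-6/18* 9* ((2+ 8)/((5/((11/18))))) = -11/3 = -3.67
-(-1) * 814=814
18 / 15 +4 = 26 / 5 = 5.20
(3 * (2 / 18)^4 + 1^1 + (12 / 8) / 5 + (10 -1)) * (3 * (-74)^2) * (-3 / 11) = -616791998 / 13365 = -46149.79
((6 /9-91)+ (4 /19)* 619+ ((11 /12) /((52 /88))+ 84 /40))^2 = 26134925569 /13727025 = 1903.90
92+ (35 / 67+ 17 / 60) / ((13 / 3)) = 1605879 / 17420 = 92.19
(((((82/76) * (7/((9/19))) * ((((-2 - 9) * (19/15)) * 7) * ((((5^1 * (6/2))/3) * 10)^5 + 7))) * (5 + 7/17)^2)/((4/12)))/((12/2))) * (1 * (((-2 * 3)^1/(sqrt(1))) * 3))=185097544979518248/1445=128095186837036.85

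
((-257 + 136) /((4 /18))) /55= -9.90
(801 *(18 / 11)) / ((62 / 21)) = 151389 / 341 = 443.96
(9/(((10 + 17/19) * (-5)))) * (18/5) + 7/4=2657/2300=1.16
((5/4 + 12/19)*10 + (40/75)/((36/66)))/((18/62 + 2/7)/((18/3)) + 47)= 432047/1027995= 0.42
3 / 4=0.75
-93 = -93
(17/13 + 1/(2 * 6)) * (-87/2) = -6293/104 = -60.51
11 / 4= 2.75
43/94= 0.46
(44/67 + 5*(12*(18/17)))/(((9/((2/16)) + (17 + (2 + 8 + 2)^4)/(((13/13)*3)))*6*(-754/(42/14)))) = -54831/9004151507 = -0.00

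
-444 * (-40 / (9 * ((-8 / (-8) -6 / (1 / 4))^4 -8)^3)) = 5920 / 65738235066307611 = 0.00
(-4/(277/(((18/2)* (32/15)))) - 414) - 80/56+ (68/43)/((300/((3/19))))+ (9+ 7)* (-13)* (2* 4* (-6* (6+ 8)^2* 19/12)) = 122691535037783/39604075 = 3097952.30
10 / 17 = 0.59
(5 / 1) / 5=1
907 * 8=7256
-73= -73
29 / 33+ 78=2603 / 33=78.88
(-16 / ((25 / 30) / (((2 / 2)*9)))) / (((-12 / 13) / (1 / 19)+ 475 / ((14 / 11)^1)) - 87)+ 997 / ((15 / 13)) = 126661639 / 146697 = 863.42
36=36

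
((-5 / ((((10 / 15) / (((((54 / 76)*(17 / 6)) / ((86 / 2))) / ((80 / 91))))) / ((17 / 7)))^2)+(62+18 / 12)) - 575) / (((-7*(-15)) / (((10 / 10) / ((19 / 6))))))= -27979467347841 / 18181332377600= -1.54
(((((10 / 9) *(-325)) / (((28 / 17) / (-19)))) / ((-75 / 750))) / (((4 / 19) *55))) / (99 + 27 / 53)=-528549125 / 14619528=-36.15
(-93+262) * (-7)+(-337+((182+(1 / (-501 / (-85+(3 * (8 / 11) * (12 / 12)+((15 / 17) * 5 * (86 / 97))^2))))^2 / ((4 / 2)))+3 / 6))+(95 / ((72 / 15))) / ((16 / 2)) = -19187138115679395721754503 / 14372205510122256481344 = -1335.02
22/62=11/31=0.35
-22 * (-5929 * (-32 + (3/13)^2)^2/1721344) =1901081740019/24581652992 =77.34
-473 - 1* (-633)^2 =-401162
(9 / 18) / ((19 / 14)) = 7 / 19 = 0.37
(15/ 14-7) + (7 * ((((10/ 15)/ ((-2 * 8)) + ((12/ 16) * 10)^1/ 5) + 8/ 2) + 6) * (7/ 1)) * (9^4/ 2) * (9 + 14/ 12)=4194537097/ 224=18725612.04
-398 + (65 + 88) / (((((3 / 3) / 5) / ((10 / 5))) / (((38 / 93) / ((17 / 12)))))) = 1342 / 31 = 43.29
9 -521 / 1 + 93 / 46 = -23459 / 46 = -509.98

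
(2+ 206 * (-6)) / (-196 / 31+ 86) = -19127 / 1235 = -15.49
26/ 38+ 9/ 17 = 1.21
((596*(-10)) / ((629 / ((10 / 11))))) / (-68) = 0.13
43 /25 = 1.72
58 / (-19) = -58 / 19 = -3.05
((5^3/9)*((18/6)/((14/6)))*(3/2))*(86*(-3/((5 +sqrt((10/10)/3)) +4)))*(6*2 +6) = -11755125/847 +435375*sqrt(3)/847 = -12988.23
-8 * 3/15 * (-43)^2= -14792/5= -2958.40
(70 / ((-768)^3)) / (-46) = 35 / 10418651136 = 0.00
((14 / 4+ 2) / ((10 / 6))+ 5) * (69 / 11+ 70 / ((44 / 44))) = 69637 / 110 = 633.06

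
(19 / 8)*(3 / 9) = 19 / 24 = 0.79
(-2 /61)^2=0.00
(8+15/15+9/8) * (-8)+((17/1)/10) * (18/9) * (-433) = -7766/5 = -1553.20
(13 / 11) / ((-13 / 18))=-18 / 11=-1.64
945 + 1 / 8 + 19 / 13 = 98445 / 104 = 946.59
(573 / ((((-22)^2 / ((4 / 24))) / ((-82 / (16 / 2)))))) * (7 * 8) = -113.26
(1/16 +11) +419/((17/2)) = 16417/272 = 60.36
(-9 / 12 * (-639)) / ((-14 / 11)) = -376.55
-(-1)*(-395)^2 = 156025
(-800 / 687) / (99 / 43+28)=-34400 / 895161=-0.04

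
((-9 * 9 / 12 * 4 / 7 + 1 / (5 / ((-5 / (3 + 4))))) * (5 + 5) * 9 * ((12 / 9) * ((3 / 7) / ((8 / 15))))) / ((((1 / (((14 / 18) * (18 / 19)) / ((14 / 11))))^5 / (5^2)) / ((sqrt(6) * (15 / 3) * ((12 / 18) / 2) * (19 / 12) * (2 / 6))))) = -1351.38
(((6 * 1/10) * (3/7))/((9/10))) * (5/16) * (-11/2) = -55/112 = -0.49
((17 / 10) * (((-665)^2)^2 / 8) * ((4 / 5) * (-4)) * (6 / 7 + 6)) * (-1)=911882101200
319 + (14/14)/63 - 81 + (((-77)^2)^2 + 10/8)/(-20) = -8857367047/5040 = -1757414.10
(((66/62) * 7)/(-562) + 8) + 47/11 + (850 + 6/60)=413160733/479105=862.36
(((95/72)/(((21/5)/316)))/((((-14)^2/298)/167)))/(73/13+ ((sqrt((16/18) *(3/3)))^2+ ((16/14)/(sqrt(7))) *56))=-9237436150475/30585582636+ 7574454872400 *sqrt(7)/17841589871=821.21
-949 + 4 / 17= -16129 / 17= -948.76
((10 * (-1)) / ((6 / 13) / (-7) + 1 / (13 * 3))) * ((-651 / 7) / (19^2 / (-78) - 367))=2829060 / 45551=62.11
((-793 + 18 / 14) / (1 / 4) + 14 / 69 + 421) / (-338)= 1326151 / 163254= 8.12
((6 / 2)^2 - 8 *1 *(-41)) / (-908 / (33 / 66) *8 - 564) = -337 / 15092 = -0.02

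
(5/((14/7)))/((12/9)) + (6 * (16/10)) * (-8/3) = -949/40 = -23.72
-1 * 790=-790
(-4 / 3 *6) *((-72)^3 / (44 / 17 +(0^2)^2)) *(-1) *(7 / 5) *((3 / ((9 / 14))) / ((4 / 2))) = -207277056 / 55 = -3768673.75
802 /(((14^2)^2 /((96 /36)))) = 401 /7203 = 0.06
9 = 9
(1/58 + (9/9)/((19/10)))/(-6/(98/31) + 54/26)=381563/125628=3.04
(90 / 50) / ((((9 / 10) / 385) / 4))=3080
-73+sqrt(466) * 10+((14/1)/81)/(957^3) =-5182552286095/70993866933+10 * sqrt(466) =142.87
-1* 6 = -6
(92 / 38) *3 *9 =1242 / 19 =65.37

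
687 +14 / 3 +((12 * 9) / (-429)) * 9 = 295753 / 429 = 689.40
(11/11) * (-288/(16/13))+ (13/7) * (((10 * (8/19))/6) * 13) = -86606/399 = -217.06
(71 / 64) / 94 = 71 / 6016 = 0.01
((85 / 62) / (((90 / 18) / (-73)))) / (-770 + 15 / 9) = 3723 / 142910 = 0.03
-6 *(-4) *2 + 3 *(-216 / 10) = -84 / 5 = -16.80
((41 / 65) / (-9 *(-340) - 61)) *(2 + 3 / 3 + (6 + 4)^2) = 4223 / 194935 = 0.02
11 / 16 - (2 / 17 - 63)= 17291 / 272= 63.57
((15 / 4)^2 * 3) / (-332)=-675 / 5312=-0.13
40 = 40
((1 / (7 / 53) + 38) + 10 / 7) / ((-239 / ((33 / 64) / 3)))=-517 / 15296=-0.03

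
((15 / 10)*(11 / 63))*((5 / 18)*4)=55 / 189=0.29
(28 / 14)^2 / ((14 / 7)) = 2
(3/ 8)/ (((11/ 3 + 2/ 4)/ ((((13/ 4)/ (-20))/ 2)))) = -117/ 16000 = -0.01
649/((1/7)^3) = 222607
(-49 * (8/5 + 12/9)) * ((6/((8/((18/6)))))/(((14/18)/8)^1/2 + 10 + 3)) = -232848/9395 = -24.78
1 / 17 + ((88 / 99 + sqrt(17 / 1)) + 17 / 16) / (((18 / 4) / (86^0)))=5425 / 11016 + 2 * sqrt(17) / 9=1.41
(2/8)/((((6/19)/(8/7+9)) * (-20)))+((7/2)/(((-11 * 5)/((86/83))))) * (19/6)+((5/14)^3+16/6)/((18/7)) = 17179823/38652768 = 0.44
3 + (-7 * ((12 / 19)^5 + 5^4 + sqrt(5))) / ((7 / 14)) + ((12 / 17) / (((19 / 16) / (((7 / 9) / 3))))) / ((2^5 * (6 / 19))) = -8779.70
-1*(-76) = 76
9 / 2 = 4.50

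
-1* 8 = -8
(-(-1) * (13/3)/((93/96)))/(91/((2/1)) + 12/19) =15808/163029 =0.10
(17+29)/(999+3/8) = 368/7995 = 0.05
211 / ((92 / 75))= 15825 / 92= 172.01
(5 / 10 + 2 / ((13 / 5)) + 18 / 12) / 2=18 / 13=1.38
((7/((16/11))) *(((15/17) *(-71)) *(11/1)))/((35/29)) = -747417/272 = -2747.86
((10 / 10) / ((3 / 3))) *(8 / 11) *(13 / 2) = 52 / 11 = 4.73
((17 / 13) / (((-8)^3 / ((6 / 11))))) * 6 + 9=164583 / 18304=8.99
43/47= 0.91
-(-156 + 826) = -670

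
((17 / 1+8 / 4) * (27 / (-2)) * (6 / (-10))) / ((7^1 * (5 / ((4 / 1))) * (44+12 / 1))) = 1539 / 4900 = 0.31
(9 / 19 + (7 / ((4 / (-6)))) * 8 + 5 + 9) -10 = -1511 / 19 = -79.53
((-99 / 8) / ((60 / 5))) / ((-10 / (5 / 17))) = 33 / 1088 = 0.03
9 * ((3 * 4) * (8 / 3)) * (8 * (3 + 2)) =11520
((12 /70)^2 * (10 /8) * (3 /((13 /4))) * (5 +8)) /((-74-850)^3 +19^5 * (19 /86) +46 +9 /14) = -1548 /2768394085345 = -0.00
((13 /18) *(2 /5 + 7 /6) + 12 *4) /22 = 26531 /11880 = 2.23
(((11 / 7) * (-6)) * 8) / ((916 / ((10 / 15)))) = -88 / 1603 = -0.05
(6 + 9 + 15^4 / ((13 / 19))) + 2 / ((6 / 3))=962083 / 13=74006.38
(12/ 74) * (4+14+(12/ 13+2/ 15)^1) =7432/ 2405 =3.09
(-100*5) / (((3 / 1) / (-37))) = 18500 / 3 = 6166.67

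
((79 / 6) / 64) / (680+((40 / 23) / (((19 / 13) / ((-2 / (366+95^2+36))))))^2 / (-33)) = 0.00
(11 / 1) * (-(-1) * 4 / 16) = 11 / 4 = 2.75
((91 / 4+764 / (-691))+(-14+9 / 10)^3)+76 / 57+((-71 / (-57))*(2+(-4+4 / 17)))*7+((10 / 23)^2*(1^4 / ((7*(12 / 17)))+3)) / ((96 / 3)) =-22220655622346843 / 9917804148000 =-2240.48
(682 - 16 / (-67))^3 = 95506661411000 / 300763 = 317547907.86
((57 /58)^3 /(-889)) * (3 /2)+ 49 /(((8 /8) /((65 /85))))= 220971674789 /5897455312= 37.47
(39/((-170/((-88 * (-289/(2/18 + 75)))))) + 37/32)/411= -159163/854880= -0.19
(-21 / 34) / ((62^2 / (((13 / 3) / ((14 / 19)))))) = -247 / 261392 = -0.00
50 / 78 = 25 / 39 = 0.64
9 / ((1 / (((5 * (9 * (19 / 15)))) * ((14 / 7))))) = 1026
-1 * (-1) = 1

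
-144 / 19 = -7.58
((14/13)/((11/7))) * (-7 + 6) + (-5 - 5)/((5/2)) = -670/143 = -4.69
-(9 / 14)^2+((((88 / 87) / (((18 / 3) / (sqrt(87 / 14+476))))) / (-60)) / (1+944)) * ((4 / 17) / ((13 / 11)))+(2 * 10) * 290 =1136719 / 196 - 242 * sqrt(94514) / 5723397225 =5799.59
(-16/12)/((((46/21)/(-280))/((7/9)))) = 27440/207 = 132.56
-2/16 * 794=-397/4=-99.25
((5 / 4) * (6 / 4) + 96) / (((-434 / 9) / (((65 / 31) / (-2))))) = 458055 / 215264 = 2.13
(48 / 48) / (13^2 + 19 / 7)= 7 / 1202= 0.01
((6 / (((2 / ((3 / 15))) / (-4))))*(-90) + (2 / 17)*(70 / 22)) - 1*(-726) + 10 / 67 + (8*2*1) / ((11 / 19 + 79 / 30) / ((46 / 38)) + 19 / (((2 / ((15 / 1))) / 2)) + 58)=2816567532038 / 2988179029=942.57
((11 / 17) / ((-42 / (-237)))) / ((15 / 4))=1738 / 1785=0.97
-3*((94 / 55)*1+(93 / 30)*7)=-1545 / 22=-70.23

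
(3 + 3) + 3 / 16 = 99 / 16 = 6.19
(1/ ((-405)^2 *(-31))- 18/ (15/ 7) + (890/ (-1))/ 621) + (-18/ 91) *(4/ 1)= -113069277473/ 10642434075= -10.62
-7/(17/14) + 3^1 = -2.76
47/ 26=1.81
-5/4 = -1.25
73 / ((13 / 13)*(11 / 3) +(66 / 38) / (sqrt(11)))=79059 / 3890 -37449*sqrt(11) / 42790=17.42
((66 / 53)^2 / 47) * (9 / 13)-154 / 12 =-131919799 / 10297794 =-12.81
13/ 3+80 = 253/ 3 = 84.33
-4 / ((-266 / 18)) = 36 / 133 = 0.27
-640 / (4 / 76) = -12160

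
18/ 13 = 1.38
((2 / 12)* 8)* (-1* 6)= -8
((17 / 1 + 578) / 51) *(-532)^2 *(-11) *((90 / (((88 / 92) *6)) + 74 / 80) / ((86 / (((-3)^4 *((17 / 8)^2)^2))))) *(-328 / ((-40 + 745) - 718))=-83653426698748767 / 286208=-292281930270.11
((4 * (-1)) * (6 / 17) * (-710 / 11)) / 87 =5680 / 5423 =1.05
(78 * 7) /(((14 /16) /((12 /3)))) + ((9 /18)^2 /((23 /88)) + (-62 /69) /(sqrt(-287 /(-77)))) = 57430 /23 -62 * sqrt(451) /2829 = 2496.49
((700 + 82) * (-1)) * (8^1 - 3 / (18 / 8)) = -15640 / 3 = -5213.33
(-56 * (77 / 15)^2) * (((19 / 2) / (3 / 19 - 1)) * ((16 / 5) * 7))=372899.84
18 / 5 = 3.60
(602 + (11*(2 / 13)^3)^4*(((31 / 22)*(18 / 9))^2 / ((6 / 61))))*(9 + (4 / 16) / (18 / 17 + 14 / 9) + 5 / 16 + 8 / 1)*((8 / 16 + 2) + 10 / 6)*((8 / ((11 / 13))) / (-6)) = -585976375426388777131 / 8516346192463824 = -68806.08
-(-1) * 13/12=13/12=1.08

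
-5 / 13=-0.38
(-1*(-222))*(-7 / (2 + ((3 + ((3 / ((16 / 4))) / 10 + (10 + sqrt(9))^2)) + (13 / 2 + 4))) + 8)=4350016 / 2461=1767.58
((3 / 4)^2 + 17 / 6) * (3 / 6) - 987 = -94589 / 96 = -985.30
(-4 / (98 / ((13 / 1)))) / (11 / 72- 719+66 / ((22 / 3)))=1872 / 2504341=0.00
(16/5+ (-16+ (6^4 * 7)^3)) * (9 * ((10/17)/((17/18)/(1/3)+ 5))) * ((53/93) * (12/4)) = 21368732086151424/24769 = 862720823858.51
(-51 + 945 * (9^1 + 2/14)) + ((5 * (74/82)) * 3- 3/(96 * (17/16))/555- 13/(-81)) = 179702512423/20889090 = 8602.70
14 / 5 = 2.80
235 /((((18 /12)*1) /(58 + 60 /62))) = 859160 /93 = 9238.28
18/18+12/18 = 5/3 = 1.67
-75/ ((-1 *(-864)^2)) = 25/ 248832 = 0.00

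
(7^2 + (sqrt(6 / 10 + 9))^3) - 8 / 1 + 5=192 * sqrt(15) / 25 + 46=75.74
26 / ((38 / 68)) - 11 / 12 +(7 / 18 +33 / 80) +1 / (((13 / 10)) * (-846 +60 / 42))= 6099393421 / 131423760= 46.41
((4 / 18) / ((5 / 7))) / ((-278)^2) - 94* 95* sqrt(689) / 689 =7 / 1738890 - 8930* sqrt(689) / 689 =-340.21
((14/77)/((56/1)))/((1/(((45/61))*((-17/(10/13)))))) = -1989/37576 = -0.05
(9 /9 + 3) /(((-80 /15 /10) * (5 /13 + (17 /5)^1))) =-325 /164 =-1.98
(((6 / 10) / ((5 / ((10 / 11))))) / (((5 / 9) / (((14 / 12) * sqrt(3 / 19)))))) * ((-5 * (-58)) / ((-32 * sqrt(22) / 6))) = -5481 * sqrt(1254) / 183920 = -1.06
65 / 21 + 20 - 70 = -985 / 21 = -46.90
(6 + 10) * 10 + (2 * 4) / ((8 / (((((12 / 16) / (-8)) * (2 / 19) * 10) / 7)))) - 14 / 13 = 158.91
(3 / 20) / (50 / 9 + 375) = 27 / 68500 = 0.00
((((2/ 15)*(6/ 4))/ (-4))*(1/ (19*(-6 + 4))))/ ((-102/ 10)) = -1/ 7752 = -0.00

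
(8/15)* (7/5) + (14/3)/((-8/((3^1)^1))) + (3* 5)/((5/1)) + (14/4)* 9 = 10049/300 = 33.50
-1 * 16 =-16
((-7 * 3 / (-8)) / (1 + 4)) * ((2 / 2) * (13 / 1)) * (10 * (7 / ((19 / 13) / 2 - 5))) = -8281 / 74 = -111.91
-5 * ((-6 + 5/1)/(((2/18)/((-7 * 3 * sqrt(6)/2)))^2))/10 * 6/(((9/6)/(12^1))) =1285956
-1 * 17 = -17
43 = 43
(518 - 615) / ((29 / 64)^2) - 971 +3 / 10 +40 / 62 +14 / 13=-4885256381 / 3389230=-1441.41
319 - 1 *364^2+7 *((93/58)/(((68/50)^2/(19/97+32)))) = -858363068487/6503656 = -131981.62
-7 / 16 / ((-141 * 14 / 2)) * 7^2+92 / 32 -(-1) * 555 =1258615 / 2256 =557.90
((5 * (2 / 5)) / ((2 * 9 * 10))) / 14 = 1 / 1260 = 0.00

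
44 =44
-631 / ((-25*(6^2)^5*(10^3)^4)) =631 / 1511654400000000000000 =0.00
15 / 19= 0.79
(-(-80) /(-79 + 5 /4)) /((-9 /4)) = 1280 /2799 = 0.46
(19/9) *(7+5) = 76/3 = 25.33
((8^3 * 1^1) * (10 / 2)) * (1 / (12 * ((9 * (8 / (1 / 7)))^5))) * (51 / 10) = 17 / 508127510016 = 0.00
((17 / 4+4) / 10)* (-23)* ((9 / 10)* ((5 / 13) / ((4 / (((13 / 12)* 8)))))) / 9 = -253 / 160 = -1.58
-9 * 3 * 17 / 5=-459 / 5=-91.80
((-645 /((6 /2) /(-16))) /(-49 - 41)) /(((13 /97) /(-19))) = 633992 /117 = 5418.74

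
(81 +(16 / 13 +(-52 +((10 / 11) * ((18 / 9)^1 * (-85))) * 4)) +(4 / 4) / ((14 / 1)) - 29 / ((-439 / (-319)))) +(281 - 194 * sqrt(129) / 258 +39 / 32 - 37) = -5114841639 / 14062048 - 97 * sqrt(129) / 129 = -372.27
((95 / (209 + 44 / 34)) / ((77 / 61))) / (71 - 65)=19703 / 330330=0.06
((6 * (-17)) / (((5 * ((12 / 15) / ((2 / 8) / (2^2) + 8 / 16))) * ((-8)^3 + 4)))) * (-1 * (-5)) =0.14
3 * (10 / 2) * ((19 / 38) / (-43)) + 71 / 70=1264 / 1505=0.84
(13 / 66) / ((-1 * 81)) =-13 / 5346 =-0.00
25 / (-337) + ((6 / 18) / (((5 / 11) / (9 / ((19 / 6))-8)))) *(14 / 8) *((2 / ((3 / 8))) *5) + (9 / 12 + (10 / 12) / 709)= -175.84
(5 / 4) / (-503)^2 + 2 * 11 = 22264797 / 1012036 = 22.00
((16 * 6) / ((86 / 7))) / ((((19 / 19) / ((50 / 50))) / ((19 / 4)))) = 1596 / 43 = 37.12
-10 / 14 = -5 / 7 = -0.71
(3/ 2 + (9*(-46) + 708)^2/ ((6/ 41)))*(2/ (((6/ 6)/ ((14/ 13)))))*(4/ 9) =7350280/ 13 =565406.15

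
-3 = -3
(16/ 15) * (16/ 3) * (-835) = -42752/ 9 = -4750.22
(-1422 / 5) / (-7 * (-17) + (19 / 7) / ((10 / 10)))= -1659 / 710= -2.34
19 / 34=0.56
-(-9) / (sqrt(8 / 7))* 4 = 33.67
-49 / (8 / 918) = -22491 / 4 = -5622.75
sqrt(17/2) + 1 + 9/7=16/7 + sqrt(34)/2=5.20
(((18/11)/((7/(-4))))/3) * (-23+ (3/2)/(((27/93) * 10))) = 2698/385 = 7.01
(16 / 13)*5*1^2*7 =43.08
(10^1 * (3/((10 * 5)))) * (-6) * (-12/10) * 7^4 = 259308/25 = 10372.32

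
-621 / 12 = -207 / 4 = -51.75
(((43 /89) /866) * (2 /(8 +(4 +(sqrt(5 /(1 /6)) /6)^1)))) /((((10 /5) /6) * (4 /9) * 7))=20898 /231722981- 1161 * sqrt(30) /926891924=0.00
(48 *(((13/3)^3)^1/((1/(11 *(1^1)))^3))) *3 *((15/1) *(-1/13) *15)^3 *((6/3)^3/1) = -646866000000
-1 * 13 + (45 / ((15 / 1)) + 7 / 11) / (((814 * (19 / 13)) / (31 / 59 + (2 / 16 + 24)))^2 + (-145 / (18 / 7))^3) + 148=35064297469651195626795 / 259735576345544721917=135.00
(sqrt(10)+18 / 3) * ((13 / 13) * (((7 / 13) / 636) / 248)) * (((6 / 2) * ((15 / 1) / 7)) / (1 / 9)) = 135 * sqrt(10) / 683488+405 / 341744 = 0.00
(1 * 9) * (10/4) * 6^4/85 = 5832/17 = 343.06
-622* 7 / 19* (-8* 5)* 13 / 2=59581.05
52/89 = 0.58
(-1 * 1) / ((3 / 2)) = -2 / 3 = -0.67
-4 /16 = -1 /4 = -0.25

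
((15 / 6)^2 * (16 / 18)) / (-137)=-0.04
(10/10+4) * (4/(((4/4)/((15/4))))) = 75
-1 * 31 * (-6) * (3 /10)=279 /5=55.80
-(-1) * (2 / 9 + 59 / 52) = 635 / 468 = 1.36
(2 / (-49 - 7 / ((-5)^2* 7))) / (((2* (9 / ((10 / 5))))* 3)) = -25 / 16551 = -0.00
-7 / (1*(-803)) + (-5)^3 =-124.99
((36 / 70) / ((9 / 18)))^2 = 1296 / 1225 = 1.06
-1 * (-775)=775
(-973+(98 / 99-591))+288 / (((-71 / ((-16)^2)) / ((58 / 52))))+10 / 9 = -248558188 / 91377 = -2720.14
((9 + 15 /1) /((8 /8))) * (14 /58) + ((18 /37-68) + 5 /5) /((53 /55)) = -3595847 /56869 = -63.23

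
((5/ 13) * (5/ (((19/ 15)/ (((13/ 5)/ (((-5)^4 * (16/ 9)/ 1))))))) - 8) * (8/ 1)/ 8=-60773/ 7600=-8.00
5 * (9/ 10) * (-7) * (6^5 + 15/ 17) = -8329041/ 34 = -244971.79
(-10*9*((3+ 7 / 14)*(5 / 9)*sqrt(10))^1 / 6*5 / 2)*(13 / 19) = -157.77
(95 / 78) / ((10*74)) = 19 / 11544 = 0.00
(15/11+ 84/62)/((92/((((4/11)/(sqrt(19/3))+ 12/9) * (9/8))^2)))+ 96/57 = 25029 * sqrt(57)/13113496+ 252647677/144248456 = 1.77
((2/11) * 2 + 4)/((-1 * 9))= -16/33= -0.48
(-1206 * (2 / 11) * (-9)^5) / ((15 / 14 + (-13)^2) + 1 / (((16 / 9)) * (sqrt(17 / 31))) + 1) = 5195798491000320 / 68647393771- 1004959182528 * sqrt(527) / 68647393771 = 75352.14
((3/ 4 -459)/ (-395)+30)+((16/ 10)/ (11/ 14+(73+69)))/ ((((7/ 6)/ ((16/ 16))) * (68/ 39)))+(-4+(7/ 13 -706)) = -94691575925/ 139602164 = -678.30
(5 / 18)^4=625 / 104976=0.01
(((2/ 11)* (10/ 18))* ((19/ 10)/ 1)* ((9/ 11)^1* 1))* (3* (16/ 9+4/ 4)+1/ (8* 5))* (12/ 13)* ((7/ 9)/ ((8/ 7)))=933793/ 1132560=0.82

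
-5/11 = -0.45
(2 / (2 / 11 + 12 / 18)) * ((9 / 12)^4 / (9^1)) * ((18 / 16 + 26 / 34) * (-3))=-228987 / 487424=-0.47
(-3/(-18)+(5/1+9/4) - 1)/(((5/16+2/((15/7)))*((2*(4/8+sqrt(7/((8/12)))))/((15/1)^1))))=-23100/12259+23100*sqrt(42)/12259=10.33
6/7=0.86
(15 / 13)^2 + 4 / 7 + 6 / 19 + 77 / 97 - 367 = -363.99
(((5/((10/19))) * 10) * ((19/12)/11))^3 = 5880735125/2299968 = 2556.88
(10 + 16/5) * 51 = 3366/5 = 673.20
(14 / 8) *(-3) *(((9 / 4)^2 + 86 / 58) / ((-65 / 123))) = 7844571 / 120640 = 65.02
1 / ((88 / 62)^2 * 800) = 961 / 1548800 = 0.00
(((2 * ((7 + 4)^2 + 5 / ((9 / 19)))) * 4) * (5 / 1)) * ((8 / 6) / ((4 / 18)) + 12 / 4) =47360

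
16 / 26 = 8 / 13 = 0.62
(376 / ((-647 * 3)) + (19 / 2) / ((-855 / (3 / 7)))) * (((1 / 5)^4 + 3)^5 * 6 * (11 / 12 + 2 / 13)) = -1245758876737192407296 / 4010677337646484375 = -310.61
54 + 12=66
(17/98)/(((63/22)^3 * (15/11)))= 995588/183784545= 0.01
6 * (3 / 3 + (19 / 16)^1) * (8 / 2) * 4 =210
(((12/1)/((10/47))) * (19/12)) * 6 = 2679/5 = 535.80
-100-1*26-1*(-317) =191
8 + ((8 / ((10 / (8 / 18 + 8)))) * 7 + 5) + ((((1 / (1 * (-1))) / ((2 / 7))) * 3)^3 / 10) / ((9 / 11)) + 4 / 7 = -406361 / 5040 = -80.63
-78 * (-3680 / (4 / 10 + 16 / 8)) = 119600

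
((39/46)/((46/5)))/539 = 195/1140524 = 0.00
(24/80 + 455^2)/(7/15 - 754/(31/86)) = -192533529/1944886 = -98.99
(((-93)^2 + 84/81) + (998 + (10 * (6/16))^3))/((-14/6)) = -16762933/4032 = -4157.47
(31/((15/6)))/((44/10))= 31/11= 2.82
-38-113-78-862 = -1091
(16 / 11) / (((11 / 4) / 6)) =384 / 121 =3.17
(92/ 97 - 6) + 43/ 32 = -11509/ 3104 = -3.71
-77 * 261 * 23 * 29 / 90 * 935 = -278519857 / 2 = -139259928.50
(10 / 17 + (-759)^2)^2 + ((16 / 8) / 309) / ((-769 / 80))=331869996303.70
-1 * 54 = -54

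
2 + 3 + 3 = 8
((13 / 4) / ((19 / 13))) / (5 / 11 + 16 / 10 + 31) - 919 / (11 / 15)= -1904543635 / 1519848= -1253.11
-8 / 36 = -2 / 9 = -0.22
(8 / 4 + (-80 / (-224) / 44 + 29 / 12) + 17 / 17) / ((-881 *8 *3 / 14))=-10025 / 2791008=-0.00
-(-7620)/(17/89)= 678180/17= 39892.94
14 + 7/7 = 15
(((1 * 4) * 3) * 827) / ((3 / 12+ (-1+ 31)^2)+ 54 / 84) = 277872 / 25225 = 11.02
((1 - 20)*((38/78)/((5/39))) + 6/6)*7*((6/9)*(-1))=4984/15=332.27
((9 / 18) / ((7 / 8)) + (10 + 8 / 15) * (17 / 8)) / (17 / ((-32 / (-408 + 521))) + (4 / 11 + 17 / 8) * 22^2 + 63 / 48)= 0.02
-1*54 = -54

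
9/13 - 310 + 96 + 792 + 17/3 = 22790/39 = 584.36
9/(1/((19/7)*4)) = 684/7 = 97.71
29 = 29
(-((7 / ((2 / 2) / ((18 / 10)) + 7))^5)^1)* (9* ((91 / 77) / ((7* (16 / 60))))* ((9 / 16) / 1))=-2239362170955 / 1023569231872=-2.19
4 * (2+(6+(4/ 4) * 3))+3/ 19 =839/ 19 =44.16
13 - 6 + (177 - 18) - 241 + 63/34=-2487/34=-73.15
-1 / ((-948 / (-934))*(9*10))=-467 / 42660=-0.01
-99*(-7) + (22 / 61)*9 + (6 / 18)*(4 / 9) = 1146961 / 1647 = 696.39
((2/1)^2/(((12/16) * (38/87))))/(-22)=-0.56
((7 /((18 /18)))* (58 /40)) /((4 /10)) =203 /8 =25.38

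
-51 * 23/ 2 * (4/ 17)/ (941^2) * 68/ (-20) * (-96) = -225216/ 4427405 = -0.05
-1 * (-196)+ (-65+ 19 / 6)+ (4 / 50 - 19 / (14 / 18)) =115309 / 1050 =109.82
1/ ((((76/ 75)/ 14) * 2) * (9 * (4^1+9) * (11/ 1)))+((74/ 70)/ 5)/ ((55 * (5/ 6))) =1423633/ 142642500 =0.01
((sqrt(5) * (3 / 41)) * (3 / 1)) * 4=36 * sqrt(5) / 41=1.96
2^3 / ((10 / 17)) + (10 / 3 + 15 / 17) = 4543 / 255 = 17.82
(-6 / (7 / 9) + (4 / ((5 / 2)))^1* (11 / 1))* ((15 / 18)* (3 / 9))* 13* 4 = 8996 / 63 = 142.79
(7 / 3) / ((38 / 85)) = 595 / 114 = 5.22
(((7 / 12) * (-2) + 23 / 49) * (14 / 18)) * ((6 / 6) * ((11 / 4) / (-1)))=1.49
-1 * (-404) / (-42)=-9.62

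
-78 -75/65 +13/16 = -16295/208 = -78.34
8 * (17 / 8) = 17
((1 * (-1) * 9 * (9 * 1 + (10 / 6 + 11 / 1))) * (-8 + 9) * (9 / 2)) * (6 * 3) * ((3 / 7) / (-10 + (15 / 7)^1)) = 9477 / 11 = 861.55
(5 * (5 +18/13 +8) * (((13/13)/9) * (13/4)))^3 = 817400375/46656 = 17519.73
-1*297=-297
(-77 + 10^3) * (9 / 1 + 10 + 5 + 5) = 26767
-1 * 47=-47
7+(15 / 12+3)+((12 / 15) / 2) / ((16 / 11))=461 / 40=11.52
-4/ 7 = -0.57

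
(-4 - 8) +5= -7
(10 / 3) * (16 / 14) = 80 / 21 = 3.81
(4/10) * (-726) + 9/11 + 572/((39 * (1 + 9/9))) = -46571/165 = -282.25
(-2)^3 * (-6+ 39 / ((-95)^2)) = 432888 / 9025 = 47.97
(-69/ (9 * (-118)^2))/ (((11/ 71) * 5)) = -0.00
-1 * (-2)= 2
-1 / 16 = -0.06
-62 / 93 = -0.67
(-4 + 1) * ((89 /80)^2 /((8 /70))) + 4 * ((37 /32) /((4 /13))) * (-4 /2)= -320261 /5120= -62.55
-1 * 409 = -409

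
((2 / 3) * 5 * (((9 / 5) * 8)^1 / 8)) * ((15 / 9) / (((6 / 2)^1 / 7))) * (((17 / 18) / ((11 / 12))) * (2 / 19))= 4760 / 1881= 2.53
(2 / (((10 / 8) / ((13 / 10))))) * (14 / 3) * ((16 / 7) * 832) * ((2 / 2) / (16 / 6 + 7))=1909.58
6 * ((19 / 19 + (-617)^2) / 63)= 761380 / 21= 36256.19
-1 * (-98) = 98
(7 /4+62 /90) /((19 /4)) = 439 /855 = 0.51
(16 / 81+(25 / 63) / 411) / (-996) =-15419 / 77368284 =-0.00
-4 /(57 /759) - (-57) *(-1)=-2095 /19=-110.26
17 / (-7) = -17 / 7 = -2.43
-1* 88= -88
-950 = -950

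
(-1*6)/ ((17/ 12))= -72/ 17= -4.24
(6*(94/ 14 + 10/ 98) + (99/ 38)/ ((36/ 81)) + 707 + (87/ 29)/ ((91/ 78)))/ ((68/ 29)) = 163361495/ 506464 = 322.55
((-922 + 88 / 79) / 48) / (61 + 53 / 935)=-11336875 / 36079616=-0.31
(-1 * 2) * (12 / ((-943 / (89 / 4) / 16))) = 8544 / 943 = 9.06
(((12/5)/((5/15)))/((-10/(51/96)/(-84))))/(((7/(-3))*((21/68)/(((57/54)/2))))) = -16473/700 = -23.53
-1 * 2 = -2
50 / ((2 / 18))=450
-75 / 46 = -1.63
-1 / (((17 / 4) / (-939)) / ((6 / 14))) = 11268 / 119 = 94.69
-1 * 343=-343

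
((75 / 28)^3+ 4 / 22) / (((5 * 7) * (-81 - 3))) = -4684529 / 709927680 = -0.01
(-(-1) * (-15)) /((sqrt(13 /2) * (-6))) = 5 * sqrt(26) /26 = 0.98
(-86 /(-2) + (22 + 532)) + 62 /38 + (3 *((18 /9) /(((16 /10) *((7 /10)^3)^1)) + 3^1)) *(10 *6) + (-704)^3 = -2273858652826 /6517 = -348911869.39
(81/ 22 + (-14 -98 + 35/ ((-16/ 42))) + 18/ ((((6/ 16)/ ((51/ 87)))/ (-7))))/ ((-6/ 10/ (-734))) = -1859862415/ 3828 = -485857.48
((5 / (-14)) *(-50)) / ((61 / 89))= 11125 / 427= 26.05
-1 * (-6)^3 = 216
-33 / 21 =-11 / 7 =-1.57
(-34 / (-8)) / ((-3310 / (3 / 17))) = -3 / 13240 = -0.00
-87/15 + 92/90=-43/9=-4.78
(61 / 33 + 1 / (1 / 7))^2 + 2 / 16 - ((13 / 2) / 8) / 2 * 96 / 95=78.01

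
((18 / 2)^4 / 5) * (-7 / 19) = -45927 / 95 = -483.44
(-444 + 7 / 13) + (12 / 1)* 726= 107491 / 13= 8268.54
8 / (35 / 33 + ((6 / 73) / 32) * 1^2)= 308352 / 40979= 7.52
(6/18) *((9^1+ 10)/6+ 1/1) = 25/18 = 1.39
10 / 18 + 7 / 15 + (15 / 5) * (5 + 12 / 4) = 1126 / 45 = 25.02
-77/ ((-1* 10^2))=77/ 100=0.77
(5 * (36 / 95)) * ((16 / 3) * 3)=576 / 19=30.32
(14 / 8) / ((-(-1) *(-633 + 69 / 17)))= -119 / 42768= -0.00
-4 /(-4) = 1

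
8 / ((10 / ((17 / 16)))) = 17 / 20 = 0.85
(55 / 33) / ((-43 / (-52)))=260 / 129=2.02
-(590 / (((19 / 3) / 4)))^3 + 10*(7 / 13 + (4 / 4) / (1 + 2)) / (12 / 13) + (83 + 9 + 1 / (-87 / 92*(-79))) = -7317563841781219 / 141425721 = -51741393.22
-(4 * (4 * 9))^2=-20736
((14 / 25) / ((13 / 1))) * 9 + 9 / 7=3807 / 2275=1.67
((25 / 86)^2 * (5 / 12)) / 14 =3125 / 1242528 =0.00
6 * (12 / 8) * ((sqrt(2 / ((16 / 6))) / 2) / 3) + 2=3.30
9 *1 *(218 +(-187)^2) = 316683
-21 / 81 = -7 / 27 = -0.26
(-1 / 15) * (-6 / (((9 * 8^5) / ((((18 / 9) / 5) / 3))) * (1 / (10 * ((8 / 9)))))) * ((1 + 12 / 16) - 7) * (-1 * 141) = 329 / 276480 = 0.00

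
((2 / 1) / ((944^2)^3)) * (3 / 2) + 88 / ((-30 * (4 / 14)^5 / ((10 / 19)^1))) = -32708065568267832393557 / 40337299661748436992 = -810.86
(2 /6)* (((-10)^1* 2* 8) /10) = -16 /3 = -5.33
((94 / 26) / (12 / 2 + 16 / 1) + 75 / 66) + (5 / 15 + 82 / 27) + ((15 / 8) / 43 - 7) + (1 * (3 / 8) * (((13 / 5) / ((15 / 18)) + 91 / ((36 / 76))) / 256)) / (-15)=-2.30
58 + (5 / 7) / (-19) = 57.96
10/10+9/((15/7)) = 26/5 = 5.20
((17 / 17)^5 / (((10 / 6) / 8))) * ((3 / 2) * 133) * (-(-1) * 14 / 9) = 7448 / 5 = 1489.60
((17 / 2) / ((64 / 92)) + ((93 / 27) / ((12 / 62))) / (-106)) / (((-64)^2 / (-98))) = -27039817 / 93782016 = -0.29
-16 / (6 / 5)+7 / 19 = -12.96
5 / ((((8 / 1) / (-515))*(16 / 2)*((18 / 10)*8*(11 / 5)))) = -64375 / 50688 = -1.27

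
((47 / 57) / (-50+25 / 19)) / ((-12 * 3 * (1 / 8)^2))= 752 / 24975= 0.03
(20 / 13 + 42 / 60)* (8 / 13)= 1164 / 845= 1.38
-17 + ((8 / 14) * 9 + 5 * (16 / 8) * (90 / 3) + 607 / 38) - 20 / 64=646495 / 2128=303.80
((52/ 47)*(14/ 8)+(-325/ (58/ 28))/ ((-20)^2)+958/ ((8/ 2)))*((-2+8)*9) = 70965261/ 5452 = 13016.37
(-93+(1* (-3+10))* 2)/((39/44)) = -3476/39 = -89.13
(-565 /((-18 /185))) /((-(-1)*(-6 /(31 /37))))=-87575 /108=-810.88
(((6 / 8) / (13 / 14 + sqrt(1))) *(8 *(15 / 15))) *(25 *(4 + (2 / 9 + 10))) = 89600 / 81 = 1106.17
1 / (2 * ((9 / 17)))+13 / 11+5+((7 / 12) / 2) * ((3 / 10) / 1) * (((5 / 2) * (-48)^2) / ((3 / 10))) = 1687.13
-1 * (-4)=4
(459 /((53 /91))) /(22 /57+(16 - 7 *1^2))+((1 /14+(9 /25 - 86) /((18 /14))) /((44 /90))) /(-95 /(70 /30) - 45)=64042593103 /748572000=85.55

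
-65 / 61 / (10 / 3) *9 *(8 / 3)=-468 / 61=-7.67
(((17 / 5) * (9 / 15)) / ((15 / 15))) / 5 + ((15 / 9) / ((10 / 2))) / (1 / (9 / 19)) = 1344 / 2375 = 0.57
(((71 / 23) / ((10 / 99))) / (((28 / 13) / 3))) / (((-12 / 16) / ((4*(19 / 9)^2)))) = -7330466 / 7245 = -1011.80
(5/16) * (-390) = -975/8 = -121.88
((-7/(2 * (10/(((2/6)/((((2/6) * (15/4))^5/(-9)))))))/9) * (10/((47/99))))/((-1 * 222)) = -19712/5434375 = -0.00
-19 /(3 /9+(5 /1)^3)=-57 /376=-0.15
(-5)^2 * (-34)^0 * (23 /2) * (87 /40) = 10005 /16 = 625.31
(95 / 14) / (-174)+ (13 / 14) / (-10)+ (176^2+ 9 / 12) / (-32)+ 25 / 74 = -13957011659 / 14421120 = -967.82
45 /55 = 9 /11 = 0.82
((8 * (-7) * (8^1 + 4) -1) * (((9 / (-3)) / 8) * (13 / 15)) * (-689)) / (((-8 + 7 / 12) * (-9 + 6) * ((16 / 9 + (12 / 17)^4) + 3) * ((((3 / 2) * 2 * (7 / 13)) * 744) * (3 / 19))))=-124357011646907 / 17511608508240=-7.10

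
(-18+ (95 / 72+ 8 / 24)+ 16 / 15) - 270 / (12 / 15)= -127001 / 360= -352.78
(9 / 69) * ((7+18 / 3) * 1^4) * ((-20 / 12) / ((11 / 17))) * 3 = -3315 / 253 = -13.10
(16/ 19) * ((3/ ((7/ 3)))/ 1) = 144/ 133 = 1.08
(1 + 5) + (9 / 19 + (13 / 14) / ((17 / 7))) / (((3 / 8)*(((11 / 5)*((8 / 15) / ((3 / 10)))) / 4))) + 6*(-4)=-55659 / 3553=-15.67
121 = 121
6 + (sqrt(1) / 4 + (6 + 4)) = 65 / 4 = 16.25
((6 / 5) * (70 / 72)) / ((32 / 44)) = 77 / 48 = 1.60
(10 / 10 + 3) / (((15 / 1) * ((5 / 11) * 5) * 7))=44 / 2625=0.02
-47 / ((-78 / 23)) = 1081 / 78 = 13.86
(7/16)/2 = 7/32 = 0.22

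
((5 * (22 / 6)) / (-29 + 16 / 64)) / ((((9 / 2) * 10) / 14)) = -616 / 3105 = -0.20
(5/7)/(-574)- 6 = -24113/4018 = -6.00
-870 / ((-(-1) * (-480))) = 29 / 16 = 1.81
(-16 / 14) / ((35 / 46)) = -368 / 245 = -1.50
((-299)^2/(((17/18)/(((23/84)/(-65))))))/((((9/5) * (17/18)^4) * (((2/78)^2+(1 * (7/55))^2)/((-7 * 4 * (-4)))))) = -101861533579291200/55057794889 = -1850083.79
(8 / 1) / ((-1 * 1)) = -8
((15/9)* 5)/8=25/24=1.04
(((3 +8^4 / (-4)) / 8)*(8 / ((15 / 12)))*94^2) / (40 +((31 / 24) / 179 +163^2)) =-155026418304 / 571561475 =-271.23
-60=-60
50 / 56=0.89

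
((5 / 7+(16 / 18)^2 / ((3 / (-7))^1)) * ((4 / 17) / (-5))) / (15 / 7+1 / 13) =2938 / 122715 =0.02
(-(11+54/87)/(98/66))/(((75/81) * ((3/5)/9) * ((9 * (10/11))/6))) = -3302937/35525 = -92.98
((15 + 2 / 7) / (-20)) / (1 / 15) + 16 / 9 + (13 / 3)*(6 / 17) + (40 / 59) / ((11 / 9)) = -21137065 / 2780316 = -7.60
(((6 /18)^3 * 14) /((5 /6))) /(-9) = -0.07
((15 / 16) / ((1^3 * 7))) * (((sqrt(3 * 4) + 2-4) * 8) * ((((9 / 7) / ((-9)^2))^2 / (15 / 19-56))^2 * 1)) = -1805 / 40447339420509 + 1805 * sqrt(3) / 40447339420509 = 0.00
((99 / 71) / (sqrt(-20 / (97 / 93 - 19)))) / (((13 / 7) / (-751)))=-173481 * sqrt(31062) / 57226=-534.29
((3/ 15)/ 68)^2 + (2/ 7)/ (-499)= -227707/ 403790800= -0.00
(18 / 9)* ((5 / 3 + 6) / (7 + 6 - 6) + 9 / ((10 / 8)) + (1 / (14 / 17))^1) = 1997 / 105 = 19.02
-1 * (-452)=452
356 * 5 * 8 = 14240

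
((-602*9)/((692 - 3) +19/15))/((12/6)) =-40635/10354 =-3.92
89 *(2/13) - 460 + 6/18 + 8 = -17081/39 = -437.97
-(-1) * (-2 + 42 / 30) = -3 / 5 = -0.60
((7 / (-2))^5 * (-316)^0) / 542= -16807 / 17344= -0.97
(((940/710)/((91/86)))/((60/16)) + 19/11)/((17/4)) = 8788324/18123105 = 0.48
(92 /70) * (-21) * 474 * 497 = -32509764 /5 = -6501952.80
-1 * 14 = -14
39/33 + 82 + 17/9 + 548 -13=61387/99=620.07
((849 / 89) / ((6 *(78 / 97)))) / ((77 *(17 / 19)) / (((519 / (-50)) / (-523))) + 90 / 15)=90231437 / 158691880048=0.00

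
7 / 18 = 0.39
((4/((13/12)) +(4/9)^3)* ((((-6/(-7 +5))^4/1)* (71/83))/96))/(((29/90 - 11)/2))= -1589690/3110757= -0.51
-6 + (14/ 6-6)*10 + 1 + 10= -95/ 3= -31.67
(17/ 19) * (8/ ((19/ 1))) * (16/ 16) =136/ 361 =0.38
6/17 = 0.35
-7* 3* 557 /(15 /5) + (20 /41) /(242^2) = -3899.00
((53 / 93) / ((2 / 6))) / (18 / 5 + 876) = 265 / 136338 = 0.00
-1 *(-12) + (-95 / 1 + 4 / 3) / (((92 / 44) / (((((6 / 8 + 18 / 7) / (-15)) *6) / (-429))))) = 744769 / 62790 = 11.86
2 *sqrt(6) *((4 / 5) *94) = 752 *sqrt(6) / 5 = 368.40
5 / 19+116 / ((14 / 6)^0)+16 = 2513 / 19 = 132.26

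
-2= -2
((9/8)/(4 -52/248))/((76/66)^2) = 303831/1357360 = 0.22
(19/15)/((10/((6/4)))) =19/100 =0.19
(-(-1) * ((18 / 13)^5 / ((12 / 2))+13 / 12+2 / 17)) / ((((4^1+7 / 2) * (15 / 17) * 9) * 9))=155212097 / 40600889550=0.00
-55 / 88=-5 / 8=-0.62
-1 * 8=-8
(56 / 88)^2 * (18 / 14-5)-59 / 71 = -20061 / 8591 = -2.34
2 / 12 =1 / 6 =0.17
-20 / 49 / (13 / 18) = -360 / 637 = -0.57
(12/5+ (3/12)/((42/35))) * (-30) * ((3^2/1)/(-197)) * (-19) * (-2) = 135.85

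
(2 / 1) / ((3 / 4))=8 / 3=2.67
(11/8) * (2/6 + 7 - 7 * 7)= -1375/24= -57.29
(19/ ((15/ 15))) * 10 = 190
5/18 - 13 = -229/18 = -12.72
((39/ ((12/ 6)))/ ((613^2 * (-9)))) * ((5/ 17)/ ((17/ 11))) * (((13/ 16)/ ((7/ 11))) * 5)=-511225/ 72977345952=-0.00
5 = 5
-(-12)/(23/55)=660/23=28.70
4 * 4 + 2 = 18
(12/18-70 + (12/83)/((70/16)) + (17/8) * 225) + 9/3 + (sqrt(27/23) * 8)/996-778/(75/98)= -70273339/116200 + 2 * sqrt(69)/1909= -604.75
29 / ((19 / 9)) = 261 / 19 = 13.74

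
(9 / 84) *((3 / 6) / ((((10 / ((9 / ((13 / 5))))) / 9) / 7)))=243 / 208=1.17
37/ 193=0.19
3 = 3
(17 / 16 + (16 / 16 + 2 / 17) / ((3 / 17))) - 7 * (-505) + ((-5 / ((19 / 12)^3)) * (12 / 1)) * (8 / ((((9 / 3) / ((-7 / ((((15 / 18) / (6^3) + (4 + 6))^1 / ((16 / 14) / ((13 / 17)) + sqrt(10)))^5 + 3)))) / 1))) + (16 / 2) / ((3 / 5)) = 35157232266360256223108943934039469462279697083224786206720000000 * sqrt(10) / 38178128142493234312931952807464420382223752108048043637933552731 + 6521321898580742180512968826648243271094838613714818166142215577295265 / 1832550150839675247020733734758292178346740101186306094620810531088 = 3561.52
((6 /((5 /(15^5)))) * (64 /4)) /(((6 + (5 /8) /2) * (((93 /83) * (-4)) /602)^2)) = 4044493872720000 /97061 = 41669608521.65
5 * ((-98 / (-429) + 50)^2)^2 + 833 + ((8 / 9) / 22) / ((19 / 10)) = 20481550956642609467 / 643550703939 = 31825854.33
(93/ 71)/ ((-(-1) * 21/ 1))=31/ 497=0.06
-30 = -30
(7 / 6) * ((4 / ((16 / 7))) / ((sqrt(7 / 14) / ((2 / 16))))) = 49 * sqrt(2) / 192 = 0.36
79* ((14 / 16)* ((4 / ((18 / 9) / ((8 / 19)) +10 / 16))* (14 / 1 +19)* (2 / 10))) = 72996 / 215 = 339.52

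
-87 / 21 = -29 / 7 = -4.14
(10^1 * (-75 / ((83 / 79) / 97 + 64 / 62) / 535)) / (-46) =17816475 / 609808729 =0.03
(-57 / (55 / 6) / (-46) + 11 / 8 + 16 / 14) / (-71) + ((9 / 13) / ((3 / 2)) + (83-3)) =5258560207 / 65385320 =80.42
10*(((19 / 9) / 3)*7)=1330 / 27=49.26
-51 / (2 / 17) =-867 / 2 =-433.50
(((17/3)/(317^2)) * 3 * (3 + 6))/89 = 153/8943521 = 0.00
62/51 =1.22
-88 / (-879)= 0.10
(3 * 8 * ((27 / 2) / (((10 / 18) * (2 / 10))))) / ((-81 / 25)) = -900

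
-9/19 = -0.47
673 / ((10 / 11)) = 7403 / 10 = 740.30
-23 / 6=-3.83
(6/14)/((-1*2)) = -3/14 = -0.21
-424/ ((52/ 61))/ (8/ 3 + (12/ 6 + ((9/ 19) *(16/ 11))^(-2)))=-73.43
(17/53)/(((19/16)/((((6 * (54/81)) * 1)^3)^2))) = 1114112/1007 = 1106.37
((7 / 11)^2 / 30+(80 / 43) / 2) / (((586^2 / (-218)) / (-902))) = 658314983 / 1218197310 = 0.54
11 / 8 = 1.38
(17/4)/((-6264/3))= -17/8352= -0.00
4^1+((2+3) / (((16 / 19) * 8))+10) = 1887 / 128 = 14.74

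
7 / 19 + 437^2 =3628418 / 19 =190969.37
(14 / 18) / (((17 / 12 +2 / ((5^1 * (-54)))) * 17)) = 420 / 12937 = 0.03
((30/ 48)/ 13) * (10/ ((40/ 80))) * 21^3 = 231525/ 26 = 8904.81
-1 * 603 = -603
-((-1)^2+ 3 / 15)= -6 / 5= -1.20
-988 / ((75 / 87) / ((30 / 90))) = -28652 / 75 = -382.03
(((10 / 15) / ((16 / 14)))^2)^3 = 117649 / 2985984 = 0.04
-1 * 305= -305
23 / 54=0.43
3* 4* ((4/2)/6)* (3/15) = 4/5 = 0.80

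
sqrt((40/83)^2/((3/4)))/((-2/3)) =-40*sqrt(3)/83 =-0.83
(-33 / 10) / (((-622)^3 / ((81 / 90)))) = 297 / 24064184800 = 0.00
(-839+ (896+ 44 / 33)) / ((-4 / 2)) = -175 / 6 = -29.17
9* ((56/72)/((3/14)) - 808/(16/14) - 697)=-37810/3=-12603.33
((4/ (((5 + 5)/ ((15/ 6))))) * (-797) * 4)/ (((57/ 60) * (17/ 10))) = -637600/ 323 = -1973.99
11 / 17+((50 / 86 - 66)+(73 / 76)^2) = -269586549 / 4222256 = -63.85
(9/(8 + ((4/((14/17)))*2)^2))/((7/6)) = 63/836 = 0.08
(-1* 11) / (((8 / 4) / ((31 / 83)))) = -2.05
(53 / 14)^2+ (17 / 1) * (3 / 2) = 7807 / 196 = 39.83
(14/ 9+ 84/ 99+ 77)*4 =31444/ 99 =317.62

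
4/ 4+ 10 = 11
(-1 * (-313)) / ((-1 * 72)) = -313 / 72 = -4.35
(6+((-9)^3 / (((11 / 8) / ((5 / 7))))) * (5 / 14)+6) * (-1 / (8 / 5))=41520 / 539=77.03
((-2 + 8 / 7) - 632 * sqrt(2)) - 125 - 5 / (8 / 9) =-632 * sqrt(2) - 7363 / 56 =-1025.27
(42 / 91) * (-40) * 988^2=-18021120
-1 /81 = -0.01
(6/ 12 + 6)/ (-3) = -13/ 6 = -2.17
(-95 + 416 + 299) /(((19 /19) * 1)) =620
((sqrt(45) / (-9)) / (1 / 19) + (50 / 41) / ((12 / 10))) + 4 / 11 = 1867 / 1353 - 19 * sqrt(5) / 3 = -12.78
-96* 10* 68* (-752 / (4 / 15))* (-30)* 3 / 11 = -16568064000 / 11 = -1506187636.36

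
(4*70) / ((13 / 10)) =2800 / 13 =215.38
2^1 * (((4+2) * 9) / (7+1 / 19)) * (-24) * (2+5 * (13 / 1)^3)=-270543888 / 67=-4037968.48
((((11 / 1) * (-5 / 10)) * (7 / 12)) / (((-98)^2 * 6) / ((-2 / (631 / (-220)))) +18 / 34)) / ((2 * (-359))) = 71995 / 1331466253632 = 0.00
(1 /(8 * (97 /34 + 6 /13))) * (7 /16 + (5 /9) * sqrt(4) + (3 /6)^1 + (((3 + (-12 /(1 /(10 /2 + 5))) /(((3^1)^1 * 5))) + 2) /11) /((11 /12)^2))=73026577 /1123151040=0.07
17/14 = 1.21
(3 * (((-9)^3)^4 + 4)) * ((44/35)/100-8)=-1184340018296199/175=-6767657247406.85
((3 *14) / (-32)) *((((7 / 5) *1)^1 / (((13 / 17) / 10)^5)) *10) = -7026761.18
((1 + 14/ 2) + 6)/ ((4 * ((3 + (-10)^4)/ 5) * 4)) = 5/ 11432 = 0.00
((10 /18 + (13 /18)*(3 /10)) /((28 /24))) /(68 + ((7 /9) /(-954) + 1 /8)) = 0.01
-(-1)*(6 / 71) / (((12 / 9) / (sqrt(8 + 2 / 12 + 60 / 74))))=3*sqrt(442446) / 10508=0.19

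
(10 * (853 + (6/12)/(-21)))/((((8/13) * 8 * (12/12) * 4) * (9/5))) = 11643125/48384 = 240.64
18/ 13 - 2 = -8/ 13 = -0.62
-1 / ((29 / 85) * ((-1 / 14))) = 1190 / 29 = 41.03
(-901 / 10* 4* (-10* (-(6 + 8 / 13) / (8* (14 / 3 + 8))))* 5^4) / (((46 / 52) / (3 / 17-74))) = 5362771875 / 437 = 12271789.19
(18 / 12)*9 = 27 / 2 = 13.50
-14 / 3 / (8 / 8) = -14 / 3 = -4.67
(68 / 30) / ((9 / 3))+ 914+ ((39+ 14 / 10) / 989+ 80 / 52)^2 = 34115317811264 / 37193051025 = 917.25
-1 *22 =-22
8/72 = 1/9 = 0.11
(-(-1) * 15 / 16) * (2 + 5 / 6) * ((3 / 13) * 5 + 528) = 584715 / 416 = 1405.56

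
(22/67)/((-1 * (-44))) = 1/134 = 0.01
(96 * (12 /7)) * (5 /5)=1152 /7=164.57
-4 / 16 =-0.25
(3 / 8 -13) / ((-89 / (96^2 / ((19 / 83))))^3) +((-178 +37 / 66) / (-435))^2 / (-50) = 232878530237745789599989767709 / 199281604909409055000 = 1168590198.50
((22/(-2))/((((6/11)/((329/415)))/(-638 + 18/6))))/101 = 5055743/50298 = 100.52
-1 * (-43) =43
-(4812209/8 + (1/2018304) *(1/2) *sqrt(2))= -4812209/8 - sqrt(2)/4036608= -601526.13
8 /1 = 8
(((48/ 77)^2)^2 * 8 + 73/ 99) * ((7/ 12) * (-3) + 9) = 17849335135/ 1265509476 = 14.10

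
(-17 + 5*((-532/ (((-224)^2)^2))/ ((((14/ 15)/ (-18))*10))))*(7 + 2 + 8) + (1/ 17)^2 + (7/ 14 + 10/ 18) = -942770234680931/ 3274179084288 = -287.94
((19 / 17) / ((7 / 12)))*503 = 114684 / 119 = 963.73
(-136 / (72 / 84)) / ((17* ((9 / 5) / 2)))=-280 / 27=-10.37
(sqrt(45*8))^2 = 360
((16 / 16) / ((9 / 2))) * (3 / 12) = 1 / 18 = 0.06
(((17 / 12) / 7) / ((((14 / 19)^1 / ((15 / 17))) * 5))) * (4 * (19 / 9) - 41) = -1.58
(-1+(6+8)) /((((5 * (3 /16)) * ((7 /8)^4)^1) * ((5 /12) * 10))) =1703936 /300125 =5.68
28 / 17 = 1.65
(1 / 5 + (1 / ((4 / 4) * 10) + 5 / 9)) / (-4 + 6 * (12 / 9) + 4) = 77 / 720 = 0.11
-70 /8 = -35 /4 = -8.75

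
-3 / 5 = -0.60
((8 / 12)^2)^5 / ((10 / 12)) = 2048 / 98415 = 0.02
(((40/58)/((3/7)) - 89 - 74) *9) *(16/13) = -673968/377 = -1787.71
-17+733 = 716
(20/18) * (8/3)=80/27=2.96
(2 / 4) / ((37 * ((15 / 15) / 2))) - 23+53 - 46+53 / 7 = -2176 / 259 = -8.40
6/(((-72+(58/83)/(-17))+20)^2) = 5972763/2695982450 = 0.00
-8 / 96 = -1 / 12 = -0.08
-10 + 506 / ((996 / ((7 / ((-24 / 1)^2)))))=-2866709 / 286848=-9.99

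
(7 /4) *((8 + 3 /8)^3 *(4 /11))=2105341 /5632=373.82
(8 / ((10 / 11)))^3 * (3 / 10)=127776 / 625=204.44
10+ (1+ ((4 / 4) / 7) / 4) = 309 / 28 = 11.04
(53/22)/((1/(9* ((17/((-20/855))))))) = -1386639/88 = -15757.26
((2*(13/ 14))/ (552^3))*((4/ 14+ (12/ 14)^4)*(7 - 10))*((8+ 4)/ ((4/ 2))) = -12883/ 78524455296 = -0.00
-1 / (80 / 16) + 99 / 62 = 433 / 310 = 1.40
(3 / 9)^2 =0.11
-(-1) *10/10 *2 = 2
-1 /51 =-0.02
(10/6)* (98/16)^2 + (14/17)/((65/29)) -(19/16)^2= 52177193/848640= 61.48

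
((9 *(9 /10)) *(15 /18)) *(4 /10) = 27 /10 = 2.70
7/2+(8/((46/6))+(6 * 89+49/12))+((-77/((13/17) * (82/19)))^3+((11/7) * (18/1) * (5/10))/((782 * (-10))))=-604619413346010733/49732199888280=-12157.50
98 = 98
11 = 11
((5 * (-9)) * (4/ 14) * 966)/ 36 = -345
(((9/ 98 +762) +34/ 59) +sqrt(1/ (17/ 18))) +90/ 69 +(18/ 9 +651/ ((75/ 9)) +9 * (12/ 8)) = 3 * sqrt(34)/ 17 +1425597379/ 1662325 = 858.62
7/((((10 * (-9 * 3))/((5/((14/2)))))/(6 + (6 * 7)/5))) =-4/15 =-0.27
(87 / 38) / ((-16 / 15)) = -1305 / 608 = -2.15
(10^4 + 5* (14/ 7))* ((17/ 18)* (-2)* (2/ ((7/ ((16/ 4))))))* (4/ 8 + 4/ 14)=-1069640/ 63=-16978.41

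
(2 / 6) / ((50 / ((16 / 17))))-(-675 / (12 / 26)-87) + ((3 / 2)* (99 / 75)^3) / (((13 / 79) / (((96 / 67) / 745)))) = 1549.55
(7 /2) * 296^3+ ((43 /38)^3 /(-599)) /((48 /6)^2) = 190941690712607085 /2103572992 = 90770176.00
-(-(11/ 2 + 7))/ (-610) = -5/ 244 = -0.02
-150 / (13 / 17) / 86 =-1275 / 559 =-2.28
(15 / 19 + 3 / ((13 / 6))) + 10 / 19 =2.70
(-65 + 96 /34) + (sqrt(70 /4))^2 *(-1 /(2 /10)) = -5089 /34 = -149.68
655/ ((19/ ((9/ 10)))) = 1179/ 38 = 31.03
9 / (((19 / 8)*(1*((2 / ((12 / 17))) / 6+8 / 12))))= 2592 / 779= 3.33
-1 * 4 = -4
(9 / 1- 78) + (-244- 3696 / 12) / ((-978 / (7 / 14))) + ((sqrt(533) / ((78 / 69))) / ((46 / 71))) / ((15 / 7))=-11201 / 163 + 497 *sqrt(533) / 780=-54.01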